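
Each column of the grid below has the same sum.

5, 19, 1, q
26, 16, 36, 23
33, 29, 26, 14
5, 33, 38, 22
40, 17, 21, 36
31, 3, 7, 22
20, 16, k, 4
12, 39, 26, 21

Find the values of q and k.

The complete columns each total 172.
Column 4 is missing 172 − 142 = 30 (since 23 + 14 + 22 + 36 + 22 + 4 + 21 = 142).
Column 3 is missing 172 − 155 = 17 (since 1 + 36 + 26 + 38 + 21 + 7 + 26 = 155).

q = 30, k = 17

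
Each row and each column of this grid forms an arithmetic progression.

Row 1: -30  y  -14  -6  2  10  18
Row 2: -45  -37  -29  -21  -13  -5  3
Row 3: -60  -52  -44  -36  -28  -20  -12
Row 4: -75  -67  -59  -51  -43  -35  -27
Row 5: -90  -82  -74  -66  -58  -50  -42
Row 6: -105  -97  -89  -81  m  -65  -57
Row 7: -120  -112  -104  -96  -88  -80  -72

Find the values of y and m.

y = -22, m = -73

Along each row the entries change by 8 per step; down each column they change by -15.
Row 1: from -30 at column 1, stepping by 8 to column 2 gives -22.
Row 6: from -105 at column 1, stepping by 8 to column 5 gives -73.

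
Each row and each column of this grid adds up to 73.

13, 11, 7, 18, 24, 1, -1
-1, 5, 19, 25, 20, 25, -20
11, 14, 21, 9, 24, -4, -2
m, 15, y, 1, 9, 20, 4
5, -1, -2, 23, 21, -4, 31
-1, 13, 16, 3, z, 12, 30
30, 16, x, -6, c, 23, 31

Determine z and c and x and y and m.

Row 6: -1 + 13 + 16 + 3 + 12 + 30 = 73, so its missing entry is 73 − 73 = 0.
Column 5: 24 + 20 + 24 + 9 + 21 + 0 = 98, so its missing entry is 73 − 98 = -25.
Row 7: 30 + 16 − 6 − 25 + 23 + 31 = 69, so its missing entry is 73 − 69 = 4.
Column 1: 13 − 1 + 11 + 5 − 1 + 30 = 57, so its missing entry is 73 − 57 = 16.
Row 4: 16 + 15 + 1 + 9 + 20 + 4 = 65, so its missing entry is 73 − 65 = 8.

z = 0, c = -25, x = 4, y = 8, m = 16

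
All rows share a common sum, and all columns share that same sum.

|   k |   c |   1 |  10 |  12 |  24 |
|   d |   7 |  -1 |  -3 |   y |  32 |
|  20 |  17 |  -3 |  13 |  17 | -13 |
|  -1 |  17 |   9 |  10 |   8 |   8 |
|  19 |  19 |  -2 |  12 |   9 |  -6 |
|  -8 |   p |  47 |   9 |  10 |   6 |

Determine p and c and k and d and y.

p = -13, c = 4, k = 0, d = 21, y = -5

Rows 3 and 4 both sum to 51, so that's the common total.
The known cells in row 6 total 64, leaving 51 − 64 = -13 for the blank.
The known cells in column 2 total 47, leaving 51 − 47 = 4 for the blank.
The known cells in row 1 total 51, leaving 51 − 51 = 0 for the blank.
The known cells in column 5 total 56, leaving 51 − 56 = -5 for the blank.
The known cells in row 2 total 30, leaving 51 − 30 = 21 for the blank.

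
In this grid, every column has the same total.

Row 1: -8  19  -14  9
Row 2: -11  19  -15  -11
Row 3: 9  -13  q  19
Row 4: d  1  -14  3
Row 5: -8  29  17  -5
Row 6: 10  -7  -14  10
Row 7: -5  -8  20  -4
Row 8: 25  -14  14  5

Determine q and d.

q = 32, d = 14

Column 2 sums to 26 and so does column 4; that's the common total.
In column 3 the known cells total -6, leaving 26 − (-6) = 32.
In column 1 the known cells total 12, leaving 26 − 12 = 14.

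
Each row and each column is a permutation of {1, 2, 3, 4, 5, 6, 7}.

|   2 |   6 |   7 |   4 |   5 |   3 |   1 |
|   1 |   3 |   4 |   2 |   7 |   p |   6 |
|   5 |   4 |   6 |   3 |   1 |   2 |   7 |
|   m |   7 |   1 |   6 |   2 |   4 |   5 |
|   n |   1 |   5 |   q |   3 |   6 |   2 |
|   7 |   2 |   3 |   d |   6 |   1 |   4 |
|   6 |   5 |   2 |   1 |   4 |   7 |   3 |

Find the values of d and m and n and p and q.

d = 5, m = 3, n = 4, p = 5, q = 7

For row 2, column 6: row 2 already has {1, 2, 3, 4, 6, 7}; that leaves 5.
Cell (4,1): row 4 already has {1, 2, 4, 5, 6, 7} → 3.
Cell (5,1): column 1 already has {1, 2, 3, 5, 6, 7} → 4.
Cell (5,4): row 5 already has {1, 2, 3, 4, 5, 6} → 7.
Cell (6,4): row 6 already has {1, 2, 3, 4, 6, 7} → 5.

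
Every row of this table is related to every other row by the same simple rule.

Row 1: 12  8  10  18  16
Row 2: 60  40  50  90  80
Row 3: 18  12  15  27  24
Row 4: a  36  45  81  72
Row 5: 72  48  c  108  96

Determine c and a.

Each row is a constant multiple of every other row — this is a multiplication table with the headers hidden.
Row 5 is 96/16 = 6/1 times row 1, so its entry in column 3 is 10 × 6/1 = 60.
Row 4 is 72/16 = 9/2 times row 1, so its entry in column 1 is 12 × 9/2 = 54.

c = 60, a = 54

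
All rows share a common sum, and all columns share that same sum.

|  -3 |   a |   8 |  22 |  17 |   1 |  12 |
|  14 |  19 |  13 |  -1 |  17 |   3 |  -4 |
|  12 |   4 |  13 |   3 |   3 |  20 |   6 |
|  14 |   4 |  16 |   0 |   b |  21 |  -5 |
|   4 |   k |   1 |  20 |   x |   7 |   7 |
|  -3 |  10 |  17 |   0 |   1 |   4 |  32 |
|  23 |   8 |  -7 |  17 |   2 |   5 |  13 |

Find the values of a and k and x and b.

Rows 2 and 3 both sum to 61, so that's the common total.
The known cells in row 1 total 57, leaving 61 − 57 = 4 for the blank.
The known cells in column 2 total 49, leaving 61 − 49 = 12 for the blank.
The known cells in row 4 total 50, leaving 61 − 50 = 11 for the blank.
The known cells in row 5 total 51, leaving 61 − 51 = 10 for the blank.

a = 4, k = 12, x = 10, b = 11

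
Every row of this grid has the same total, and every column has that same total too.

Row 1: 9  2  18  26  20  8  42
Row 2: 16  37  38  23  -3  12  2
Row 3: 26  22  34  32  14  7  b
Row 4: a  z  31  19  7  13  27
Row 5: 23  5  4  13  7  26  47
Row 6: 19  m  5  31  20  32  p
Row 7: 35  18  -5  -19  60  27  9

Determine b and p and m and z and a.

Rows 1 and 2 both sum to 125, so that's the common total.
The known cells in column 1 total 128, leaving 125 − 128 = -3 for the blank.
The known cells in row 4 total 94, leaving 125 − 94 = 31 for the blank.
The known cells in column 2 total 115, leaving 125 − 115 = 10 for the blank.
The known cells in row 3 total 135, leaving 125 − 135 = -10 for the blank.
The known cells in row 6 total 117, leaving 125 − 117 = 8 for the blank.

b = -10, p = 8, m = 10, z = 31, a = -3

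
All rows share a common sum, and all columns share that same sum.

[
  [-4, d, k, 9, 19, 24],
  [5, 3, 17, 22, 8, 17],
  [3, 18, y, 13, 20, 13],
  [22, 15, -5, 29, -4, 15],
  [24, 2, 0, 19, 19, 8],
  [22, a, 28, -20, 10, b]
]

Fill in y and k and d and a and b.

Rows 2 and 4 both sum to 72, so that's the common total.
Column 6: 24 + 17 + 13 + 15 + 8 = 77, so its missing entry is 72 − 77 = -5.
Row 6: 22 + 28 − 20 + 10 − 5 = 35, so its missing entry is 72 − 35 = 37.
Column 2: 3 + 18 + 15 + 2 + 37 = 75, so its missing entry is 72 − 75 = -3.
Row 1: -4 − 3 + 9 + 19 + 24 = 45, so its missing entry is 72 − 45 = 27.
Row 3: 3 + 18 + 13 + 20 + 13 = 67, so its missing entry is 72 − 67 = 5.

y = 5, k = 27, d = -3, a = 37, b = -5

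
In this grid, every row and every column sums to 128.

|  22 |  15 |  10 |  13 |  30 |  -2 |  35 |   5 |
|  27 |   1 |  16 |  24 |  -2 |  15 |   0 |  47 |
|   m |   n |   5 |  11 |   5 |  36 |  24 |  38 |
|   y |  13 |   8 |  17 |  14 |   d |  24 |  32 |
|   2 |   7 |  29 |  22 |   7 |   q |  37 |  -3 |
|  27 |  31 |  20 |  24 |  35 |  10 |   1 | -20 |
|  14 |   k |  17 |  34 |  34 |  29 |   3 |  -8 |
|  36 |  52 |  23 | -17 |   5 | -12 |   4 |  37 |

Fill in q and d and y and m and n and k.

q = 27, d = 25, y = -5, m = 5, n = 4, k = 5

The known cells in row 7 total 123, leaving 128 − 123 = 5 for the blank.
The known cells in column 2 total 124, leaving 128 − 124 = 4 for the blank.
The known cells in row 3 total 123, leaving 128 − 123 = 5 for the blank.
The known cells in column 1 total 133, leaving 128 − 133 = -5 for the blank.
The known cells in row 5 total 101, leaving 128 − 101 = 27 for the blank.
The known cells in row 4 total 103, leaving 128 − 103 = 25 for the blank.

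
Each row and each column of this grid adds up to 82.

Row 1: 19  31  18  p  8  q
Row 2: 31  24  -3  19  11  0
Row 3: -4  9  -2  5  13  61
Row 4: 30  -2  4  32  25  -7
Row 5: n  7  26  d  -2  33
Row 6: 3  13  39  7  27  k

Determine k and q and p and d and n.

The known cells in column 1 total 79, leaving 82 − 79 = 3 for the blank.
The known cells in row 6 total 89, leaving 82 − 89 = -7 for the blank.
The known cells in row 5 total 67, leaving 82 − 67 = 15 for the blank.
The known cells in column 4 total 78, leaving 82 − 78 = 4 for the blank.
The known cells in row 1 total 80, leaving 82 − 80 = 2 for the blank.

k = -7, q = 2, p = 4, d = 15, n = 3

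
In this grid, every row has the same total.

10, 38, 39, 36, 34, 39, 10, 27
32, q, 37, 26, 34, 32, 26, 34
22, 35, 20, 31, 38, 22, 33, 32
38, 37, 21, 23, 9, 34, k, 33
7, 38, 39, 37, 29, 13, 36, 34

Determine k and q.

k = 38, q = 12

Row 1 sums to 233 and so does row 3; that's the common total.
In row 4 the known cells total 195, leaving 233 − 195 = 38.
In row 2 the known cells total 221, leaving 233 − 221 = 12.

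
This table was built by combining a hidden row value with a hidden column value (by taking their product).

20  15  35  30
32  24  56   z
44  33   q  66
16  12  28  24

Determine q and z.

q = 77, z = 48

Each row is a constant multiple of every other row — this is a multiplication table with the headers hidden.
Row 3 is 44/20 = 11/5 times row 1, so its entry in column 3 is 35 × 11/5 = 77.
Row 2 is 32/20 = 8/5 times row 1, so its entry in column 4 is 30 × 8/5 = 48.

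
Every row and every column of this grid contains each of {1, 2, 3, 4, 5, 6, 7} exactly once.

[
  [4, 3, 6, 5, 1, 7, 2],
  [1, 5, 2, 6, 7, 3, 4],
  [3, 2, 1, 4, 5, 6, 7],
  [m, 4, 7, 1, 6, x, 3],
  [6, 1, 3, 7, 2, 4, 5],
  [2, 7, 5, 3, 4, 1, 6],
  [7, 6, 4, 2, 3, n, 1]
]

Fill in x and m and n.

x = 2, m = 5, n = 5

At (row 7, col 6): row 7 already has {1, 2, 3, 4, 6, 7}, so the value is 5.
Cell (4,6): column 6 already has {1, 3, 4, 5, 6, 7} → 2.
At (row 4, col 1): row 4 already has {1, 2, 3, 4, 6, 7}, so the value is 5.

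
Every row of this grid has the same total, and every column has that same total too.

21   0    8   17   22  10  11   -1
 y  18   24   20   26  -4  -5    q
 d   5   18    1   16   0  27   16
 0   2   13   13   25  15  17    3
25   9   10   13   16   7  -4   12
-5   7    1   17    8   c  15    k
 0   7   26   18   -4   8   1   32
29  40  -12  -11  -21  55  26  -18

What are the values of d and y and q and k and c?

Rows 1 and 4 both sum to 88, so that's the common total.
The known cells in column 6 total 91, leaving 88 − 91 = -3 for the blank.
The known cells in row 3 total 83, leaving 88 − 83 = 5 for the blank.
The known cells in row 6 total 40, leaving 88 − 40 = 48 for the blank.
The known cells in column 8 total 92, leaving 88 − 92 = -4 for the blank.
The known cells in row 2 total 75, leaving 88 − 75 = 13 for the blank.

d = 5, y = 13, q = -4, k = 48, c = -3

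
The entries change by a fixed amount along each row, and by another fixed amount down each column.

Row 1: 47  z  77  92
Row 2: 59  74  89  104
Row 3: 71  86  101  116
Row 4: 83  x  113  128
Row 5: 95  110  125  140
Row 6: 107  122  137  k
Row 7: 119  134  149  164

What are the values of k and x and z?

Along each row the entries change by 15 per step; down each column they change by 12.
Row 6: from 107 at column 1, stepping by 15 to column 4 gives 152.
Row 4: from 83 at column 1, stepping by 15 to column 2 gives 98.
Row 1: from 47 at column 1, stepping by 15 to column 2 gives 62.

k = 152, x = 98, z = 62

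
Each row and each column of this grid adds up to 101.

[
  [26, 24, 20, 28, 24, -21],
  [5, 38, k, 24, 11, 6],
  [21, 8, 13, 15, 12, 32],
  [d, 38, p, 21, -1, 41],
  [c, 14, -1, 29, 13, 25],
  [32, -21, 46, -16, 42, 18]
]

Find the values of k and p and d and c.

k = 17, p = 6, d = -4, c = 21

Row 5 has 14 − 1 + 29 + 13 + 25 = 80; the blank must be 101 − 80 = 21.
Row 2 has 5 + 38 + 24 + 11 + 6 = 84; the blank must be 101 − 84 = 17.
Column 3 has 20 + 17 + 13 − 1 + 46 = 95; the blank must be 101 − 95 = 6.
Row 4 has 38 + 6 + 21 − 1 + 41 = 105; the blank must be 101 − 105 = -4.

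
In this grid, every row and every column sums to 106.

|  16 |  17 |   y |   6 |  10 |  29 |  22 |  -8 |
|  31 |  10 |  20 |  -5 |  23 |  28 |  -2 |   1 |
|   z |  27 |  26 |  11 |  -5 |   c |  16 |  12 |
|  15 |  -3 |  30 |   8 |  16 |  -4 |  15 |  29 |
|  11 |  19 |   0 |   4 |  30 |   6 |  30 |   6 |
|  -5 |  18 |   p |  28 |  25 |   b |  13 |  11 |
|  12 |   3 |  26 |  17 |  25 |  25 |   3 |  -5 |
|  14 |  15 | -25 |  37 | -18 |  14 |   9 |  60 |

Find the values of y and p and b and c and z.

Column 1: 16 + 31 + 15 + 11 − 5 + 12 + 14 = 94, so its missing entry is 106 − 94 = 12.
Row 1: 16 + 17 + 6 + 10 + 29 + 22 − 8 = 92, so its missing entry is 106 − 92 = 14.
Row 3: 12 + 27 + 26 + 11 − 5 + 16 + 12 = 99, so its missing entry is 106 − 99 = 7.
Column 6: 29 + 28 + 7 − 4 + 6 + 25 + 14 = 105, so its missing entry is 106 − 105 = 1.
Row 6: -5 + 18 + 28 + 25 + 1 + 13 + 11 = 91, so its missing entry is 106 − 91 = 15.

y = 14, p = 15, b = 1, c = 7, z = 12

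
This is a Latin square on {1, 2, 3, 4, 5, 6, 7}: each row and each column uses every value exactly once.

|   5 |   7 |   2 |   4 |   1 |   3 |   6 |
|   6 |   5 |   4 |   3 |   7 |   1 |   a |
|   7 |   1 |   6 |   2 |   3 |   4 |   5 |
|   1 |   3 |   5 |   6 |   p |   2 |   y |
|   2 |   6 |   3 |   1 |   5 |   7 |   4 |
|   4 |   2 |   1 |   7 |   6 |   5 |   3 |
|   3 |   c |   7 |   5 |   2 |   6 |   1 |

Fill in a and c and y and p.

a = 2, c = 4, y = 7, p = 4

Cell (7,2): row 7 already has {1, 2, 3, 5, 6, 7} → 4.
Cell (2,7): row 2 already has {1, 3, 4, 5, 6, 7} → 2.
For row 4, column 5: column 5 already has {1, 2, 3, 5, 6, 7}; that leaves 4.
For row 4, column 7: row 4 already has {1, 2, 3, 4, 5, 6}; that leaves 7.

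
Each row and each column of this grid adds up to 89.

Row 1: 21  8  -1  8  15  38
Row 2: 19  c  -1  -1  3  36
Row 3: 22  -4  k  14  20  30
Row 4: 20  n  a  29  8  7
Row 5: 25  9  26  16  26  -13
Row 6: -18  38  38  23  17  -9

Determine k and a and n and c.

The known cells in row 2 total 56, leaving 89 − 56 = 33 for the blank.
The known cells in column 2 total 84, leaving 89 − 84 = 5 for the blank.
The known cells in row 4 total 69, leaving 89 − 69 = 20 for the blank.
The known cells in row 3 total 82, leaving 89 − 82 = 7 for the blank.

k = 7, a = 20, n = 5, c = 33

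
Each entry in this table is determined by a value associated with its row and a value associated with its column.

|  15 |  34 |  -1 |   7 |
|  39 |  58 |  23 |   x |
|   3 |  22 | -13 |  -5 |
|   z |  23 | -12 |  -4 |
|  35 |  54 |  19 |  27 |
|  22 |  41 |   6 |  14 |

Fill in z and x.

z = 4, x = 31

The difference between any two rows is the same in every column — this is an addition table with the headers hidden.
Row 4 minus row 1 is 23 − 34 = -11, so its entry in column 1 is 15 + (-11) = 4.
Row 2 minus row 1 is 58 − 34 = 24, so its entry in column 4 is 7 + 24 = 31.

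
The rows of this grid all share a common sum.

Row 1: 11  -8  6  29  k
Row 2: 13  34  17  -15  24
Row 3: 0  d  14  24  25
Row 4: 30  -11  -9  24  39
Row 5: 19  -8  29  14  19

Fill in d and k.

d = 10, k = 35

Rows 2 and 5 both add up to 73, so every row sums to 73.
Row 3: 0 + 14 + 24 + 25 = 63, so the missing entry is 73 − 63 = 10.
Row 1: 11 − 8 + 6 + 29 = 38, so the missing entry is 73 − 38 = 35.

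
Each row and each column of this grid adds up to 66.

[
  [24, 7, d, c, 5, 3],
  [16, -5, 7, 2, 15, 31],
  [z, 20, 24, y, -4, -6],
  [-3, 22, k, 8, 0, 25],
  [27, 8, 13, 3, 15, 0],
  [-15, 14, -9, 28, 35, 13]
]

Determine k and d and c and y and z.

k = 14, d = 17, c = 10, y = 15, z = 17

Column 1 has 24 + 16 − 3 + 27 − 15 = 49; the blank must be 66 − 49 = 17.
Row 3 has 17 + 20 + 24 − 4 − 6 = 51; the blank must be 66 − 51 = 15.
Column 4 has 2 + 15 + 8 + 3 + 28 = 56; the blank must be 66 − 56 = 10.
Row 1 has 24 + 7 + 10 + 5 + 3 = 49; the blank must be 66 − 49 = 17.
Row 4 has -3 + 22 + 8 + 0 + 25 = 52; the blank must be 66 − 52 = 14.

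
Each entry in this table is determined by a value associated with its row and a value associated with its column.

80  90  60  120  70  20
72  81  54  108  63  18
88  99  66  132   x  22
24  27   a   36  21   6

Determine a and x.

Each row is a constant multiple of every other row — this is a multiplication table with the headers hidden.
Row 4 is 27/90 = 3/10 times row 1, so its entry in column 3 is 60 × 3/10 = 18.
Row 3 is 99/90 = 11/10 times row 1, so its entry in column 5 is 70 × 11/10 = 77.

a = 18, x = 77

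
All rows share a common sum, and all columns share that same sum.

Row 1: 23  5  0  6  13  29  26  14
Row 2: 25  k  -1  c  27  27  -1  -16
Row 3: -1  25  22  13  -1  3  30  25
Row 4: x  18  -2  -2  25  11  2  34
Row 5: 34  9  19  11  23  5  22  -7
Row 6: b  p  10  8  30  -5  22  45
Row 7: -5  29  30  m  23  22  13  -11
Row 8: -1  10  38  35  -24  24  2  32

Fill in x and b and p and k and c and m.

x = 30, b = 11, p = -5, k = 25, c = 30, m = 15

Rows 1 and 3 both sum to 116, so that's the common total.
Row 4: 18 − 2 − 2 + 25 + 11 + 2 + 34 = 86, so its missing entry is 116 − 86 = 30.
Column 1: 23 + 25 − 1 + 30 + 34 − 5 − 1 = 105, so its missing entry is 116 − 105 = 11.
Row 6: 11 + 10 + 8 + 30 − 5 + 22 + 45 = 121, so its missing entry is 116 − 121 = -5.
Column 2: 5 + 25 + 18 + 9 − 5 + 29 + 10 = 91, so its missing entry is 116 − 91 = 25.
Row 7: -5 + 29 + 30 + 23 + 22 + 13 − 11 = 101, so its missing entry is 116 − 101 = 15.
Row 2: 25 + 25 − 1 + 27 + 27 − 1 − 16 = 86, so its missing entry is 116 − 86 = 30.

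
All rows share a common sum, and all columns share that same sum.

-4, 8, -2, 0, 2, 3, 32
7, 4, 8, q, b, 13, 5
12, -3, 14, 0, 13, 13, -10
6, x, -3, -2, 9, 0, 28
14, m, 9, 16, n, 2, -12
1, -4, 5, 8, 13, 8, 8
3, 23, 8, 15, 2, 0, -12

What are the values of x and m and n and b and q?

Rows 1 and 3 both sum to 39, so that's the common total.
Row 4: 6 − 3 − 2 + 9 + 0 + 28 = 38, so its missing entry is 39 − 38 = 1.
Column 2: 8 + 4 − 3 + 1 − 4 + 23 = 29, so its missing entry is 39 − 29 = 10.
Row 5: 14 + 10 + 9 + 16 + 2 − 12 = 39, so its missing entry is 39 − 39 = 0.
Column 5: 2 + 13 + 9 + 0 + 13 + 2 = 39, so its missing entry is 39 − 39 = 0.
Row 2: 7 + 4 + 8 + 0 + 13 + 5 = 37, so its missing entry is 39 − 37 = 2.

x = 1, m = 10, n = 0, b = 0, q = 2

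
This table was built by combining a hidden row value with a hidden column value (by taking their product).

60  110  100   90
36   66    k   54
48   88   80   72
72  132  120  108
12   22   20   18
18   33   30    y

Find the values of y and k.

Each row is a constant multiple of every other row — this is a multiplication table with the headers hidden.
Row 6 is 33/110 = 3/10 times row 1, so its entry in column 4 is 90 × 3/10 = 27.
Row 2 is 66/110 = 3/5 times row 1, so its entry in column 3 is 100 × 3/5 = 60.

y = 27, k = 60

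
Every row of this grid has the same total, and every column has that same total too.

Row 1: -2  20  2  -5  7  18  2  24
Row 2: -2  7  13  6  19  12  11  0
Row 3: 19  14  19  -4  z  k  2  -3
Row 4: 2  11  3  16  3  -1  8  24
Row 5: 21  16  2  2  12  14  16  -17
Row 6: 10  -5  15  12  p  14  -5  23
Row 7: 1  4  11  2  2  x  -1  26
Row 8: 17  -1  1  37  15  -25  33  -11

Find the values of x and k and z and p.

Rows 1 and 2 both sum to 66, so that's the common total.
The known cells in row 6 total 64, leaving 66 − 64 = 2 for the blank.
The known cells in column 5 total 60, leaving 66 − 60 = 6 for the blank.
The known cells in row 3 total 53, leaving 66 − 53 = 13 for the blank.
The known cells in row 7 total 45, leaving 66 − 45 = 21 for the blank.

x = 21, k = 13, z = 6, p = 2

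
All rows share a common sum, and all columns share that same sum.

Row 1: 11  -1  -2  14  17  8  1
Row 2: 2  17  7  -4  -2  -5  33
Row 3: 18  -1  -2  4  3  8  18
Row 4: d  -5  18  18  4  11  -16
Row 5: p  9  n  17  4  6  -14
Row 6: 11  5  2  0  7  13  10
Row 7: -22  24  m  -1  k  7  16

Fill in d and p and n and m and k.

Rows 1 and 2 both sum to 48, so that's the common total.
Column 5 has 17 − 2 + 3 + 4 + 4 + 7 = 33; the blank must be 48 − 33 = 15.
Row 7 has -22 + 24 − 1 + 15 + 7 + 16 = 39; the blank must be 48 − 39 = 9.
Column 3 has -2 + 7 − 2 + 18 + 2 + 9 = 32; the blank must be 48 − 32 = 16.
Row 5 has 9 + 16 + 17 + 4 + 6 − 14 = 38; the blank must be 48 − 38 = 10.
Row 4 has -5 + 18 + 18 + 4 + 11 − 16 = 30; the blank must be 48 − 30 = 18.

d = 18, p = 10, n = 16, m = 9, k = 15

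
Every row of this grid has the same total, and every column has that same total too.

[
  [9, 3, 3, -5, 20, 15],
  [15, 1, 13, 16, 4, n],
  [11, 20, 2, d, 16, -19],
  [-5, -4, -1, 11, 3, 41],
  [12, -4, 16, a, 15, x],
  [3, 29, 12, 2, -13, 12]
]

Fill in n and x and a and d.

n = -4, x = 0, a = 6, d = 15

Rows 1 and 4 both sum to 45, so that's the common total.
The known cells in row 3 total 30, leaving 45 − 30 = 15 for the blank.
The known cells in column 4 total 39, leaving 45 − 39 = 6 for the blank.
The known cells in row 5 total 45, leaving 45 − 45 = 0 for the blank.
The known cells in row 2 total 49, leaving 45 − 49 = -4 for the blank.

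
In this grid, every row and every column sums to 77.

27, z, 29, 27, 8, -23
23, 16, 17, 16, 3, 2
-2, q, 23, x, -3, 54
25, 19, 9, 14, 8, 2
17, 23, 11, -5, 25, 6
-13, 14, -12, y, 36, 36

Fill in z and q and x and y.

The known cells in row 1 total 68, leaving 77 − 68 = 9 for the blank.
The known cells in row 6 total 61, leaving 77 − 61 = 16 for the blank.
The known cells in column 4 total 68, leaving 77 − 68 = 9 for the blank.
The known cells in row 3 total 81, leaving 77 − 81 = -4 for the blank.

z = 9, q = -4, x = 9, y = 16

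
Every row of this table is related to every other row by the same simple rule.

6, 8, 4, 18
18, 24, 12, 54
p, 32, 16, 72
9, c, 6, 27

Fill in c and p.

c = 12, p = 24

Each row is a constant multiple of every other row — this is a multiplication table with the headers hidden.
Row 4 is 27/18 = 3/2 times row 1, so its entry in column 2 is 8 × 3/2 = 12.
Row 3 is 72/18 = 4/1 times row 1, so its entry in column 1 is 6 × 4/1 = 24.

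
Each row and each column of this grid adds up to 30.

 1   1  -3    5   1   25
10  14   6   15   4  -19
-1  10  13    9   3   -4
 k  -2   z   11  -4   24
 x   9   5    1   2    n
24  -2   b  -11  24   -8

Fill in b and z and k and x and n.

b = 3, z = 6, k = -5, x = 1, n = 12

Column 6 has 25 − 19 − 4 + 24 − 8 = 18; the blank must be 30 − 18 = 12.
Row 5 has 9 + 5 + 1 + 2 + 12 = 29; the blank must be 30 − 29 = 1.
Column 1 has 1 + 10 − 1 + 1 + 24 = 35; the blank must be 30 − 35 = -5.
Row 4 has -5 − 2 + 11 − 4 + 24 = 24; the blank must be 30 − 24 = 6.
Row 6 has 24 − 2 − 11 + 24 − 8 = 27; the blank must be 30 − 27 = 3.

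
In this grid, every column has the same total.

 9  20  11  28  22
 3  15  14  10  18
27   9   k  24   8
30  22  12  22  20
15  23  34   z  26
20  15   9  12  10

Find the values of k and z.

Column 1 sums to 104 and so does column 5; that's the common total.
In column 3 the known cells total 80, leaving 104 − 80 = 24.
In column 4 the known cells total 96, leaving 104 − 96 = 8.

k = 24, z = 8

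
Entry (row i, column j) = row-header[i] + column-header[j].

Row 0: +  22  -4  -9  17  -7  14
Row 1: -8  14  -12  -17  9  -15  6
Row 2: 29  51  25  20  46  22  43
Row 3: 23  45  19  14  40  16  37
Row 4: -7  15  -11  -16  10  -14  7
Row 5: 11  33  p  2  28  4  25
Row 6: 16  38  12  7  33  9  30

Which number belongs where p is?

11 + (-4) = 7.

7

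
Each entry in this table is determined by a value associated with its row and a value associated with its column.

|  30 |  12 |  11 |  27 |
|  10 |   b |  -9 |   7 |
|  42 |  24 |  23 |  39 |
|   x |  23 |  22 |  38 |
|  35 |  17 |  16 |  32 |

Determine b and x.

The difference between any two rows is the same in every column — this is an addition table with the headers hidden.
Row 2 minus row 1 is -9 − 11 = -20, so its entry in column 2 is 12 + (-20) = -8.
Row 4 minus row 1 is 22 − 11 = 11, so its entry in column 1 is 30 + 11 = 41.

b = -8, x = 41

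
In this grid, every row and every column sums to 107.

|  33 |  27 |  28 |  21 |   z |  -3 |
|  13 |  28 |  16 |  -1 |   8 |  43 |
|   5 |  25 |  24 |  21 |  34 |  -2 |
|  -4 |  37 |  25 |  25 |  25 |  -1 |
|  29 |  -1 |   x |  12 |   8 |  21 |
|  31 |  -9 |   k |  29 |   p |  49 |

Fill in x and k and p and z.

x = 38, k = -24, p = 31, z = 1

Row 1: 33 + 27 + 28 + 21 − 3 = 106, so its missing entry is 107 − 106 = 1.
Column 5: 1 + 8 + 34 + 25 + 8 = 76, so its missing entry is 107 − 76 = 31.
Row 5: 29 − 1 + 12 + 8 + 21 = 69, so its missing entry is 107 − 69 = 38.
Row 6: 31 − 9 + 29 + 31 + 49 = 131, so its missing entry is 107 − 131 = -24.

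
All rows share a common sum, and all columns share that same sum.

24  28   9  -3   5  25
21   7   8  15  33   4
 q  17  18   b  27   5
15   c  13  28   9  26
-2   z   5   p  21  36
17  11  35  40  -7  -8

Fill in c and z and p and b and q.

c = -3, z = 28, p = 0, b = 8, q = 13

Rows 1 and 2 both sum to 88, so that's the common total.
Row 4: 15 + 13 + 28 + 9 + 26 = 91, so its missing entry is 88 − 91 = -3.
Column 1: 24 + 21 + 15 − 2 + 17 = 75, so its missing entry is 88 − 75 = 13.
Row 3: 13 + 17 + 18 + 27 + 5 = 80, so its missing entry is 88 − 80 = 8.
Column 4: -3 + 15 + 8 + 28 + 40 = 88, so its missing entry is 88 − 88 = 0.
Row 5: -2 + 5 + 0 + 21 + 36 = 60, so its missing entry is 88 − 60 = 28.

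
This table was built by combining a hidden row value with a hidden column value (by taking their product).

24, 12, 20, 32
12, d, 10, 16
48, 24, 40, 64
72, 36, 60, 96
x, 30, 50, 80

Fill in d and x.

d = 6, x = 60

Each row is a constant multiple of every other row — this is a multiplication table with the headers hidden.
Row 2 is 10/20 = 1/2 times row 1, so its entry in column 2 is 12 × 1/2 = 6.
Row 5 is 50/20 = 5/2 times row 1, so its entry in column 1 is 24 × 5/2 = 60.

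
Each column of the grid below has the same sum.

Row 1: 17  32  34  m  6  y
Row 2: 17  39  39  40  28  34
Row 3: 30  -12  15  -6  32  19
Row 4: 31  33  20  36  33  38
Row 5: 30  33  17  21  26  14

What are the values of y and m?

The complete columns each total 125.
Column 6 is missing 125 − 105 = 20 (since 34 + 19 + 38 + 14 = 105).
Column 4 is missing 125 − 91 = 34 (since 40 − 6 + 36 + 21 = 91).

y = 20, m = 34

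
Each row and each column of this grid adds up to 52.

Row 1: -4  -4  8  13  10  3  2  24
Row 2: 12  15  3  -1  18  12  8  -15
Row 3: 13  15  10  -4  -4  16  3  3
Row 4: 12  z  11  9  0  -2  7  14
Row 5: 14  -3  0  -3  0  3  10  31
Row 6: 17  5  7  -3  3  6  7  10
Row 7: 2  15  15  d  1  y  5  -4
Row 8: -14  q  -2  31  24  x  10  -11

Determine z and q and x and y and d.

Row 4 has 12 + 11 + 9 + 0 − 2 + 7 + 14 = 51; the blank must be 52 − 51 = 1.
Column 2 has -4 + 15 + 15 + 1 − 3 + 5 + 15 = 44; the blank must be 52 − 44 = 8.
Row 8 has -14 + 8 − 2 + 31 + 24 + 10 − 11 = 46; the blank must be 52 − 46 = 6.
Column 6 has 3 + 12 + 16 − 2 + 3 + 6 + 6 = 44; the blank must be 52 − 44 = 8.
Row 7 has 2 + 15 + 15 + 1 + 8 + 5 − 4 = 42; the blank must be 52 − 42 = 10.

z = 1, q = 8, x = 6, y = 8, d = 10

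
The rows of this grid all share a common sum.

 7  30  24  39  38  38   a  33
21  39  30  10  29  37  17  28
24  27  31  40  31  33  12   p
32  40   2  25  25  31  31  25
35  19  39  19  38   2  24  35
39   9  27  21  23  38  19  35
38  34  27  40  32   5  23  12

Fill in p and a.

p = 13, a = 2

The complete rows each total 211.
Row 3 is missing 211 − 198 = 13 (since 24 + 27 + 31 + 40 + 31 + 33 + 12 = 198).
Row 1 is missing 211 − 209 = 2 (since 7 + 30 + 24 + 39 + 38 + 38 + 33 = 209).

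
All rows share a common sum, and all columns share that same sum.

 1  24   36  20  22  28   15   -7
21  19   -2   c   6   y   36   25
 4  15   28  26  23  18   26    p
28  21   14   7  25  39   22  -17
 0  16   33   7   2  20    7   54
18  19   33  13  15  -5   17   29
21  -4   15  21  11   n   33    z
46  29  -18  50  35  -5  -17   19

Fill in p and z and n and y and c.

p = -1, z = 37, n = 5, y = 39, c = -5

Rows 1 and 4 both sum to 139, so that's the common total.
The known cells in row 3 total 140, leaving 139 − 140 = -1 for the blank.
The known cells in column 8 total 102, leaving 139 − 102 = 37 for the blank.
The known cells in row 7 total 134, leaving 139 − 134 = 5 for the blank.
The known cells in column 6 total 100, leaving 139 − 100 = 39 for the blank.
The known cells in row 2 total 144, leaving 139 − 144 = -5 for the blank.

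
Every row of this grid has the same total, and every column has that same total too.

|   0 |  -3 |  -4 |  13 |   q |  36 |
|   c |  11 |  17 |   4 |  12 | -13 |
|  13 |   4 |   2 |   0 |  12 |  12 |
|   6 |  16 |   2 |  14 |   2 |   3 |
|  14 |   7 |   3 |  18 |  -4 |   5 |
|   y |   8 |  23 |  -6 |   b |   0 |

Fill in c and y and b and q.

Rows 3 and 4 both sum to 43, so that's the common total.
Row 2: 11 + 17 + 4 + 12 − 13 = 31, so its missing entry is 43 − 31 = 12.
Column 1: 0 + 12 + 13 + 6 + 14 = 45, so its missing entry is 43 − 45 = -2.
Row 6: -2 + 8 + 23 − 6 + 0 = 23, so its missing entry is 43 − 23 = 20.
Row 1: 0 − 3 − 4 + 13 + 36 = 42, so its missing entry is 43 − 42 = 1.

c = 12, y = -2, b = 20, q = 1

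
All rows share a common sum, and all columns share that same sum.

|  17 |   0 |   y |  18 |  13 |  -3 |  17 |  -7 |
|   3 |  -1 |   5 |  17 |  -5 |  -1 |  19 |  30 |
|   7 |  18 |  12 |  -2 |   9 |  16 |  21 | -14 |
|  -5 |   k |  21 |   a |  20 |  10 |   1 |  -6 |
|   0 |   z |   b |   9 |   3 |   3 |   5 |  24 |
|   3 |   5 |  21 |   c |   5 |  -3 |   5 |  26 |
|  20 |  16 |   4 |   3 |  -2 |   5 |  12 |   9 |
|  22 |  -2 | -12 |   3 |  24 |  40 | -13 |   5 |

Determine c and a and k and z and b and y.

c = 5, a = 14, k = 12, z = 19, b = 4, y = 12

Rows 2 and 3 both sum to 67, so that's the common total.
The known cells in row 1 total 55, leaving 67 − 55 = 12 for the blank.
The known cells in column 3 total 63, leaving 67 − 63 = 4 for the blank.
The known cells in row 6 total 62, leaving 67 − 62 = 5 for the blank.
The known cells in column 4 total 53, leaving 67 − 53 = 14 for the blank.
The known cells in row 4 total 55, leaving 67 − 55 = 12 for the blank.
The known cells in row 5 total 48, leaving 67 − 48 = 19 for the blank.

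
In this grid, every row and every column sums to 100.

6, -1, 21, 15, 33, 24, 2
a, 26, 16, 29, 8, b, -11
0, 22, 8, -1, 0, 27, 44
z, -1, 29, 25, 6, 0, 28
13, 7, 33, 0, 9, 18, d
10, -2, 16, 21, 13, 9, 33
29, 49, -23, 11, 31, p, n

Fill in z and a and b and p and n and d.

Row 5 has 13 + 7 + 33 + 0 + 9 + 18 = 80; the blank must be 100 − 80 = 20.
Column 7 has 2 − 11 + 44 + 28 + 20 + 33 = 116; the blank must be 100 − 116 = -16.
Row 7 has 29 + 49 − 23 + 11 + 31 − 16 = 81; the blank must be 100 − 81 = 19.
Column 6 has 24 + 27 + 0 + 18 + 9 + 19 = 97; the blank must be 100 − 97 = 3.
Row 4 has -1 + 29 + 25 + 6 + 0 + 28 = 87; the blank must be 100 − 87 = 13.
Row 2 has 26 + 16 + 29 + 8 + 3 − 11 = 71; the blank must be 100 − 71 = 29.

z = 13, a = 29, b = 3, p = 19, n = -16, d = 20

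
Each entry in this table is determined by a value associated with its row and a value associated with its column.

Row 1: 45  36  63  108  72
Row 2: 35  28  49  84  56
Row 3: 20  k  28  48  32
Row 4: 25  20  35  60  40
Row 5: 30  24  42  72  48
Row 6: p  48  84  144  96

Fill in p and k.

Each row is a constant multiple of every other row — this is a multiplication table with the headers hidden.
Row 6 is 96/72 = 4/3 times row 1, so its entry in column 1 is 45 × 4/3 = 60.
Row 3 is 32/72 = 4/9 times row 1, so its entry in column 2 is 36 × 4/9 = 16.

p = 60, k = 16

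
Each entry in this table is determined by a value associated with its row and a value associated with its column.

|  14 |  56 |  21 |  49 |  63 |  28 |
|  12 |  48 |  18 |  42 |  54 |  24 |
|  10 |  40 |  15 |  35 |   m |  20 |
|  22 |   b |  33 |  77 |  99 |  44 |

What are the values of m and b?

m = 45, b = 88

Each row is a constant multiple of every other row — this is a multiplication table with the headers hidden.
Row 3 is 10/14 = 5/7 times row 1, so its entry in column 5 is 63 × 5/7 = 45.
Row 4 is 22/14 = 11/7 times row 1, so its entry in column 2 is 56 × 11/7 = 88.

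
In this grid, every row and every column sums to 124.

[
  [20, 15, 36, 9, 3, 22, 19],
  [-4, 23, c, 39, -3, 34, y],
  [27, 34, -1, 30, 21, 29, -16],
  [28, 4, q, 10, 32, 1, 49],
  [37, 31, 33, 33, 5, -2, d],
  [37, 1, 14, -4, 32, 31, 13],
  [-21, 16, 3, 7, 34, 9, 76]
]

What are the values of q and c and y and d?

Row 5 has 37 + 31 + 33 + 33 + 5 − 2 = 137; the blank must be 124 − 137 = -13.
Column 7 has 19 − 16 + 49 − 13 + 13 + 76 = 128; the blank must be 124 − 128 = -4.
Row 4 has 28 + 4 + 10 + 32 + 1 + 49 = 124; the blank must be 124 − 124 = 0.
Row 2 has -4 + 23 + 39 − 3 + 34 − 4 = 85; the blank must be 124 − 85 = 39.

q = 0, c = 39, y = -4, d = -13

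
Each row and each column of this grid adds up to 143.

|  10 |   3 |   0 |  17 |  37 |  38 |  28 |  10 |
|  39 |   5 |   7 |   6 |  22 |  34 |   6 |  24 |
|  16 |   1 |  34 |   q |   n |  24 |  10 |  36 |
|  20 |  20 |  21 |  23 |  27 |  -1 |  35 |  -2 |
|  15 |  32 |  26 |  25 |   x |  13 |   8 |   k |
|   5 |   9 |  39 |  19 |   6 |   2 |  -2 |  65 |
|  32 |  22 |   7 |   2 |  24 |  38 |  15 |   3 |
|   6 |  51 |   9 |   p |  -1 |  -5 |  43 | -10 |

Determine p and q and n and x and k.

The known cells in row 8 total 93, leaving 143 − 93 = 50 for the blank.
The known cells in column 4 total 142, leaving 143 − 142 = 1 for the blank.
The known cells in row 3 total 122, leaving 143 − 122 = 21 for the blank.
The known cells in column 5 total 136, leaving 143 − 136 = 7 for the blank.
The known cells in row 5 total 126, leaving 143 − 126 = 17 for the blank.

p = 50, q = 1, n = 21, x = 7, k = 17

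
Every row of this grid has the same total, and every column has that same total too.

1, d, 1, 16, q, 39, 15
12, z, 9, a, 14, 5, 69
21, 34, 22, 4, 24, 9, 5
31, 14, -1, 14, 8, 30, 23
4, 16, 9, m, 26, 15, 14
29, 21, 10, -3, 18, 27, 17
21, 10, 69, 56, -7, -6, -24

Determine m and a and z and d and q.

Rows 3 and 4 both sum to 119, so that's the common total.
Column 5: 14 + 24 + 8 + 26 + 18 − 7 = 83, so its missing entry is 119 − 83 = 36.
Row 1: 1 + 1 + 16 + 36 + 39 + 15 = 108, so its missing entry is 119 − 108 = 11.
Row 5: 4 + 16 + 9 + 26 + 15 + 14 = 84, so its missing entry is 119 − 84 = 35.
Column 2: 11 + 34 + 14 + 16 + 21 + 10 = 106, so its missing entry is 119 − 106 = 13.
Row 2: 12 + 13 + 9 + 14 + 5 + 69 = 122, so its missing entry is 119 − 122 = -3.

m = 35, a = -3, z = 13, d = 11, q = 36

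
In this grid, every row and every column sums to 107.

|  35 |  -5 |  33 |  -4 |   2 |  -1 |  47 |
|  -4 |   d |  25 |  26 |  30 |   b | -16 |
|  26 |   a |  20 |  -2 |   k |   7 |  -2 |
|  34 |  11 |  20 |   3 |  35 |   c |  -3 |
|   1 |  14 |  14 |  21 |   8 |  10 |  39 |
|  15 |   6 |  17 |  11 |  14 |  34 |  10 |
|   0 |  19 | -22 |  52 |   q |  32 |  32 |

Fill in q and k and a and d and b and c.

q = -6, k = 24, a = 34, d = 28, b = 18, c = 7

The known cells in row 7 total 113, leaving 107 − 113 = -6 for the blank.
The known cells in column 5 total 83, leaving 107 − 83 = 24 for the blank.
The known cells in row 3 total 73, leaving 107 − 73 = 34 for the blank.
The known cells in column 2 total 79, leaving 107 − 79 = 28 for the blank.
The known cells in row 2 total 89, leaving 107 − 89 = 18 for the blank.
The known cells in row 4 total 100, leaving 107 − 100 = 7 for the blank.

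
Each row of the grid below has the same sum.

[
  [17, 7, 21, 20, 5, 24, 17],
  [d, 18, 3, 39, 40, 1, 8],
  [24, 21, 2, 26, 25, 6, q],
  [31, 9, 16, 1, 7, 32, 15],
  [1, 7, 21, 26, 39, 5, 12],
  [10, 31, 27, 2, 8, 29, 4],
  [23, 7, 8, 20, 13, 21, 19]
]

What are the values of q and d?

q = 7, d = 2

The complete rows each total 111.
Row 3 is missing 111 − 104 = 7 (since 24 + 21 + 2 + 26 + 25 + 6 = 104).
Row 2 is missing 111 − 109 = 2 (since 18 + 3 + 39 + 40 + 1 + 8 = 109).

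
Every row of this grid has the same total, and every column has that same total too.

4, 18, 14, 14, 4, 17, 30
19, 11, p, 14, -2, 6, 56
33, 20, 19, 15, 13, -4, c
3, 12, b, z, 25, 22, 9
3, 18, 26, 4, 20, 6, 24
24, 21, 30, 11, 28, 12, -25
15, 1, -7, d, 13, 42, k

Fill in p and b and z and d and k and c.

p = -3, b = 22, z = 8, d = 35, k = 2, c = 5

Rows 1 and 5 both sum to 101, so that's the common total.
The known cells in row 2 total 104, leaving 101 − 104 = -3 for the blank.
The known cells in row 3 total 96, leaving 101 − 96 = 5 for the blank.
The known cells in column 7 total 99, leaving 101 − 99 = 2 for the blank.
The known cells in column 3 total 79, leaving 101 − 79 = 22 for the blank.
The known cells in row 4 total 93, leaving 101 − 93 = 8 for the blank.
The known cells in row 7 total 66, leaving 101 − 66 = 35 for the blank.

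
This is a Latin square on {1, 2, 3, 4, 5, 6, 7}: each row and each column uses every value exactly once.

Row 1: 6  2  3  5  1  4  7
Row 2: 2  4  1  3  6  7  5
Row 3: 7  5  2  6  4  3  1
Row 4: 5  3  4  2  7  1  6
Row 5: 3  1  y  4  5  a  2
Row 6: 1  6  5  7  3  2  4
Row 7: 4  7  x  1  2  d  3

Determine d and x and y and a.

d = 5, x = 6, y = 7, a = 6

At (row 5, col 6): row 5 is missing {6, 7} and column 6 is missing {5, 6}, so the value is 6.
At (row 7, col 6): column 6 already has {1, 2, 3, 4, 6, 7}, so the value is 5.
Cell (7,3): row 7 already has {1, 2, 3, 4, 5, 7} → 6.
At (row 5, col 3): row 5 already has {1, 2, 3, 4, 5, 6}, so the value is 7.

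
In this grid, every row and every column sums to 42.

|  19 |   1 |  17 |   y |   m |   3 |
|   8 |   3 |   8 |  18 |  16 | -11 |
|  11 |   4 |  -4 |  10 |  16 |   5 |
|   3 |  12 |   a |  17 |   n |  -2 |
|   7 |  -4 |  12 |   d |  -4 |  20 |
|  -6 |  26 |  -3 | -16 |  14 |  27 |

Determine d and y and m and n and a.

d = 11, y = 2, m = 0, n = 0, a = 12

Row 5 has 7 − 4 + 12 − 4 + 20 = 31; the blank must be 42 − 31 = 11.
Column 4 has 18 + 10 + 17 + 11 − 16 = 40; the blank must be 42 − 40 = 2.
Row 1 has 19 + 1 + 17 + 2 + 3 = 42; the blank must be 42 − 42 = 0.
Column 5 has 0 + 16 + 16 − 4 + 14 = 42; the blank must be 42 − 42 = 0.
Row 4 has 3 + 12 + 17 + 0 − 2 = 30; the blank must be 42 − 30 = 12.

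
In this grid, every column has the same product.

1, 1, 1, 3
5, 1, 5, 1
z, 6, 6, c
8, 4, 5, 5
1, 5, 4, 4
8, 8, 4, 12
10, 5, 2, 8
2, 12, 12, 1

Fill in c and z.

Columns 2 and 3 each multiply to 57600, so every column has product 57600.
Column 4: 3×1×5×4×12×8×1 = 5760, so the missing entry is 57600 ÷ 5760 = 10.
Column 1: 1×5×8×1×8×10×2 = 6400, so the missing entry is 57600 ÷ 6400 = 9.

c = 10, z = 9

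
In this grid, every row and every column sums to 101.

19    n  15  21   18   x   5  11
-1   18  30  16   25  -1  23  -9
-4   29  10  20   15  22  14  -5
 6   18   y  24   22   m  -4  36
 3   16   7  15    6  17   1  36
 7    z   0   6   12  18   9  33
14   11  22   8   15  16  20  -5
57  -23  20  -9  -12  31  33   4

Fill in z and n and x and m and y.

The known cells in row 6 total 85, leaving 101 − 85 = 16 for the blank.
The known cells in column 2 total 85, leaving 101 − 85 = 16 for the blank.
The known cells in row 1 total 105, leaving 101 − 105 = -4 for the blank.
The known cells in column 3 total 104, leaving 101 − 104 = -3 for the blank.
The known cells in row 4 total 99, leaving 101 − 99 = 2 for the blank.

z = 16, n = 16, x = -4, m = 2, y = -3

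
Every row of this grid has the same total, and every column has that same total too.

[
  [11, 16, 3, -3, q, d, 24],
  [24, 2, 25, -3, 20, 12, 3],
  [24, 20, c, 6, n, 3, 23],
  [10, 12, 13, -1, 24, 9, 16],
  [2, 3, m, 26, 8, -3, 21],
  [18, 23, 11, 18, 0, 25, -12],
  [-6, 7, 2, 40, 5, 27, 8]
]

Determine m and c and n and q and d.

m = 26, c = 3, n = 4, q = 22, d = 10

Rows 2 and 4 both sum to 83, so that's the common total.
Row 5: 2 + 3 + 26 + 8 − 3 + 21 = 57, so its missing entry is 83 − 57 = 26.
Column 6: 12 + 3 + 9 − 3 + 25 + 27 = 73, so its missing entry is 83 − 73 = 10.
Row 1: 11 + 16 + 3 − 3 + 10 + 24 = 61, so its missing entry is 83 − 61 = 22.
Column 5: 22 + 20 + 24 + 8 + 0 + 5 = 79, so its missing entry is 83 − 79 = 4.
Row 3: 24 + 20 + 6 + 4 + 3 + 23 = 80, so its missing entry is 83 − 80 = 3.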